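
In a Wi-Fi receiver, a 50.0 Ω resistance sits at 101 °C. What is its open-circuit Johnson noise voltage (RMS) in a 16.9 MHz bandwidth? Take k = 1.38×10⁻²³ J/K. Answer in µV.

4.18 µV

T = 101 °C + 273.15 = 374.15 K
V_n = √(4kTRB)
4kTRB = 4 × 1.38×10⁻²³ × 374.15 × 5.00×10¹ × 1.69×10⁷ = 1.75×10⁻¹¹ V²
V_n = √(1.75×10⁻¹¹) = 4.18×10⁻⁶ V = 4.18 µV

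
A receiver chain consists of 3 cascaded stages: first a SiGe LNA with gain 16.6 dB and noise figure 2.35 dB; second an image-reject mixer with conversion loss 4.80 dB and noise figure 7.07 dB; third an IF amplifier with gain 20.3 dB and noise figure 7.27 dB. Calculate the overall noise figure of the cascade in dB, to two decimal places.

Convert to linear (a loss of L dB is a gain of −L dB): F_i = 10^(NF_i/10), G_i = 10^(G_i,dB/10)
  Stage 1: F_1 = 10^(2.35/10) = 1.718, G_1 = 10^(16.6/10) = 45.71
  Stage 2: F_2 = 10^(7.07/10) = 5.093, G_2 = 10^(−4.80/10) = 0.3311
  Stage 3: F_3 = 10^(7.27/10) = 5.333, G_3 = 10^(20.3/10) = 107.2
Friis cascade:
  F = 1.718 + (5.093 − 1)/45.71 + (5.333 − 1)/15.14 = 2.094
NF = 10 log₁₀(2.094) = 3.21 dB

3.21 dB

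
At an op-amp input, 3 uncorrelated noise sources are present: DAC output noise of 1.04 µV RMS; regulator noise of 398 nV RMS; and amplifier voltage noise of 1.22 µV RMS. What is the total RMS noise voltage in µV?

1.65 µV

Uncorrelated sources add in power (mean-square): V_tot = √(ΣV_i²)
V_tot = √[(1.04×10⁻⁶)² + (3.98×10⁻⁷)² + (1.22×10⁻⁶)²] = 1.65×10⁻⁶ V = 1.65 µV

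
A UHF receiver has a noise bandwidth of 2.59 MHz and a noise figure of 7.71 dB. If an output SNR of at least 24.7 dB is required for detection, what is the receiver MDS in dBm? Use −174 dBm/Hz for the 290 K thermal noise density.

Sensitivity = −174 + 10 log₁₀(B) + NF + SNR_min
= −174 + 64.13 + 7.71 + 24.7
= −77.46 dBm → −77.5 dBm

−77.5 dBm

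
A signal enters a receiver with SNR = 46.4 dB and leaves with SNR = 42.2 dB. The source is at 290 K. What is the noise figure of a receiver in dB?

4.2 dB

NF (dB) = SNR_in(dB) − SNR_out(dB) when the source is at T₀
NF = 46.4 − 42.2 = 4.2 dB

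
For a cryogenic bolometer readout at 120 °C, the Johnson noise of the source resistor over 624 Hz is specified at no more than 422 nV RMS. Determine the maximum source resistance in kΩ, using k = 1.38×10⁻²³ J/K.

13.2 kΩ

T = 120 °C + 273.15 = 393.15 K
Johnson–Nyquist: V_n = √(4kTRB) ⇒ R = V_n² / (4kTB)
4kTB = 4 × 1.38×10⁻²³ × 393.15 × 6.24×10² = 1.35×10⁻¹⁷
R = (4.22×10⁻⁷)² / 1.35×10⁻¹⁷ = 1.32×10⁴ Ω = 13.2 kΩ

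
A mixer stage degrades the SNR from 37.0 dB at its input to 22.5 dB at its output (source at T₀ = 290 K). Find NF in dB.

NF (dB) = SNR_in(dB) − SNR_out(dB) when the source is at T₀
NF = 37.0 − 22.5 = 14.5 dB

14.5 dB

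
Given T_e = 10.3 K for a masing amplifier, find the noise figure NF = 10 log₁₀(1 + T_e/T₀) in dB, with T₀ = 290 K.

F = 1 + T_e/T₀ = 1 + 10.3/290 = 1.03552
NF = 10 log₁₀(1.03552) = 0.152 dB

0.152 dB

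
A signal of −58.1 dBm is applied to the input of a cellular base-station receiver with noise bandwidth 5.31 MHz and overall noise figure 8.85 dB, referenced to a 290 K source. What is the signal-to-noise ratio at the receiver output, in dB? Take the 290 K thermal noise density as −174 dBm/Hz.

Noise floor: N = −174 + 10 log₁₀(B) + NF
10 log₁₀(5.31×10⁶) = 67.25 dB
N = −174 + 67.25 + 8.85 = −97.90 dBm
SNR = P_sig − N = −58.1 − (−97.90) = 39.80 dB → 39.8 dB

39.8 dB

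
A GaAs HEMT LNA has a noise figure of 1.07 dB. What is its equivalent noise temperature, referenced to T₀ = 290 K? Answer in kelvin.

F = 10^(1.07/10) = 1.27938
T_e = (F − 1)·T₀ = (1.27938 − 1) × 290 = 81.0 K

81.0 K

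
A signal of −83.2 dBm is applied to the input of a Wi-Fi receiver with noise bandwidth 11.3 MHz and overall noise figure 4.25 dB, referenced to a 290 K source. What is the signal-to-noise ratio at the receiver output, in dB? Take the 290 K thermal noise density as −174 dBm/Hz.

16.0 dB

Noise floor: N = −174 + 10 log₁₀(B) + NF
10 log₁₀(1.13×10⁷) = 70.53 dB
N = −174 + 70.53 + 4.25 = −99.22 dBm
SNR = P_sig − N = −83.2 − (−99.22) = 16.02 dB → 16.0 dB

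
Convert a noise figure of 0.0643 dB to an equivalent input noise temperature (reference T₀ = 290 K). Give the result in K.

4.33 K

F = 10^(0.0643/10) = 1.01492
T_e = (F − 1)·T₀ = (1.01492 − 1) × 290 = 4.33 K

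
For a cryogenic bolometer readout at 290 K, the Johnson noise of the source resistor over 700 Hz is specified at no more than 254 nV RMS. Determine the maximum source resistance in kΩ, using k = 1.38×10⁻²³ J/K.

Johnson–Nyquist: V_n = √(4kTRB) ⇒ R = V_n² / (4kTB)
4kTB = 4 × 1.38×10⁻²³ × 290 × 7.00×10² = 1.12×10⁻¹⁷
R = (2.54×10⁻⁷)² / 1.12×10⁻¹⁷ = 5.76×10³ Ω = 5.76 kΩ

5.76 kΩ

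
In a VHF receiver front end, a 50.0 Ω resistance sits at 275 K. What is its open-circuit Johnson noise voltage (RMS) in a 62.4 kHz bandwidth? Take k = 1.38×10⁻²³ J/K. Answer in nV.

V_n = √(4kTRB)
4kTRB = 4 × 1.38×10⁻²³ × 275 × 5.00×10¹ × 6.24×10⁴ = 4.74×10⁻¹⁴ V²
V_n = √(4.74×10⁻¹⁴) = 2.18×10⁻⁷ V = 218 nV

218 nV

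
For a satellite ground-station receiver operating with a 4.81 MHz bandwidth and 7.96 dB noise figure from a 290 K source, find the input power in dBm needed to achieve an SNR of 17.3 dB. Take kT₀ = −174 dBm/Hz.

Sensitivity = −174 + 10 log₁₀(B) + NF + SNR_min
= −174 + 66.82 + 7.96 + 17.3
= −81.92 dBm → −81.9 dBm

−81.9 dBm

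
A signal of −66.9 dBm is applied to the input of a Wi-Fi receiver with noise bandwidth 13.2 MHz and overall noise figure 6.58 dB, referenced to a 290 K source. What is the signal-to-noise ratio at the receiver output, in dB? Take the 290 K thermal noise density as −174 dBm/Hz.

29.3 dB

Noise floor: N = −174 + 10 log₁₀(B) + NF
10 log₁₀(1.32×10⁷) = 71.21 dB
N = −174 + 71.21 + 6.58 = −96.21 dBm
SNR = P_sig − N = −66.9 − (−96.21) = 29.31 dB → 29.3 dB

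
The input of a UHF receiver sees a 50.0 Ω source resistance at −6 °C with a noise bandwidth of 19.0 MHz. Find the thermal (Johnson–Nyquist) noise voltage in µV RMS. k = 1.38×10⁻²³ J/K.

3.74 µV

T = −6 °C + 273.15 = 267.15 K
V_n = √(4kTRB)
4kTRB = 4 × 1.38×10⁻²³ × 267.15 × 5.00×10¹ × 1.90×10⁷ = 1.40×10⁻¹¹ V²
V_n = √(1.40×10⁻¹¹) = 3.74×10⁻⁶ V = 3.74 µV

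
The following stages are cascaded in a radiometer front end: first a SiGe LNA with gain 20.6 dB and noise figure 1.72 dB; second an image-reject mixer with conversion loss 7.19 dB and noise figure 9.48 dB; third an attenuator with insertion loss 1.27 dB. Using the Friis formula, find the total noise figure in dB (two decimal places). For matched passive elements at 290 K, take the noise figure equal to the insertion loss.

1.96 dB

Convert to linear (a loss of L dB is a gain of −L dB): F_i = 10^(NF_i/10), G_i = 10^(G_i,dB/10)
  Stage 1: F_1 = 10^(1.72/10) = 1.486, G_1 = 10^(20.6/10) = 114.8
  Stage 2: F_2 = 10^(9.48/10) = 8.872, G_2 = 10^(−7.19/10) = 0.1910
  Stage 3: F_3 = 10^(1.27/10) = 1.340, G_3 = 10^(−1.27/10) = 0.7464
Friis cascade:
  F = 1.486 + (8.872 − 1)/114.8 + (1.340 − 1)/21.93 = 1.570
NF = 10 log₁₀(1.570) = 1.96 dB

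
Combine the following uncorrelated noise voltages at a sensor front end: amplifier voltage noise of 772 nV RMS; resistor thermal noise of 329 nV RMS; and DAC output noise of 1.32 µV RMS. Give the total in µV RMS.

1.56 µV

Uncorrelated sources add in power (mean-square): V_tot = √(ΣV_i²)
V_tot = √[(7.72×10⁻⁷)² + (3.29×10⁻⁷)² + (1.32×10⁻⁶)²] = 1.56×10⁻⁶ V = 1.56 µV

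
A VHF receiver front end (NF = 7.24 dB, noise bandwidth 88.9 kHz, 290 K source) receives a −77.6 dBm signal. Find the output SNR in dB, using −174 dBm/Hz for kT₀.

39.7 dB

Noise floor: N = −174 + 10 log₁₀(B) + NF
10 log₁₀(8.89×10⁴) = 49.49 dB
N = −174 + 49.49 + 7.24 = −117.27 dBm
SNR = P_sig − N = −77.6 − (−117.27) = 39.67 dB → 39.7 dB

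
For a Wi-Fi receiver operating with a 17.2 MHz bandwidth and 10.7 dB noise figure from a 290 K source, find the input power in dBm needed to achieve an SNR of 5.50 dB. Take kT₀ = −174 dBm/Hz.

−85.4 dBm

Sensitivity = −174 + 10 log₁₀(B) + NF + SNR_min
= −174 + 72.36 + 10.7 + 5.50
= −85.44 dBm → −85.4 dBm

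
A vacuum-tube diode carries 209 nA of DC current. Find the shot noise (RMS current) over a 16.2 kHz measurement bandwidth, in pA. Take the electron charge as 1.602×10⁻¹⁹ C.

32.9 pA

I_n = √(2qI·B)
2qI·B = 2 × 1.602×10⁻¹⁹ × 2.09×10⁻⁷ × 1.62×10⁴ = 1.08×10⁻²¹ A²
I_n = √(1.08×10⁻²¹) = 3.29×10⁻¹¹ A = 32.9 pA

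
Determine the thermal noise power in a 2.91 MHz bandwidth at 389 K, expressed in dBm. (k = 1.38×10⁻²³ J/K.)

−108.1 dBm

P_n = kTB = 1.38×10⁻²³ × 389 × 2.91×10⁶ = 1.56×10⁻¹⁴ W
In dBm: 10 log₁₀(1.56×10⁻¹⁴ / 10⁻³) = −108.1 dBm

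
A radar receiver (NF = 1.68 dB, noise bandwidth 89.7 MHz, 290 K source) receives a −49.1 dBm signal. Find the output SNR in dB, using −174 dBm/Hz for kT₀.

Noise floor: N = −174 + 10 log₁₀(B) + NF
10 log₁₀(8.97×10⁷) = 79.53 dB
N = −174 + 79.53 + 1.68 = −92.79 dBm
SNR = P_sig − N = −49.1 − (−92.79) = 43.69 dB → 43.7 dB

43.7 dB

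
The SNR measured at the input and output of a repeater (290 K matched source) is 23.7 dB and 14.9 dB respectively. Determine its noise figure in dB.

8.8 dB

NF (dB) = SNR_in(dB) − SNR_out(dB) when the source is at T₀
NF = 23.7 − 14.9 = 8.8 dB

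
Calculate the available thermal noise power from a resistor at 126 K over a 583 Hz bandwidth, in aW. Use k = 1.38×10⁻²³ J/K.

P_n = kTB = 1.38×10⁻²³ × 126 × 5.83×10² = 1.01×10⁻¹⁸ W = 1.01 aW

1.01 aW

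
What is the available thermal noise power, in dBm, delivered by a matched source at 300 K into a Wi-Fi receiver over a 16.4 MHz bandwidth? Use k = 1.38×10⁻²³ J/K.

−101.7 dBm

P_n = kTB = 1.38×10⁻²³ × 300 × 1.64×10⁷ = 6.79×10⁻¹⁴ W
In dBm: 10 log₁₀(6.79×10⁻¹⁴ / 10⁻³) = −101.7 dBm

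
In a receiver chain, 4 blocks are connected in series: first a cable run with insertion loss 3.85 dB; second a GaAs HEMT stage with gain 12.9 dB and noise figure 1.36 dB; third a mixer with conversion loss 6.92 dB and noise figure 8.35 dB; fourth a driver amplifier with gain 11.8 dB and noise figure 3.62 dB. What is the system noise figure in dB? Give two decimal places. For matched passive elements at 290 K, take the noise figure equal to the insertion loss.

6.85 dB

Convert to linear (a loss of L dB is a gain of −L dB): F_i = 10^(NF_i/10), G_i = 10^(G_i,dB/10)
  Stage 1: F_1 = 10^(3.85/10) = 2.427, G_1 = 10^(−3.85/10) = 0.4121
  Stage 2: F_2 = 10^(1.36/10) = 1.368, G_2 = 10^(12.9/10) = 19.50
  Stage 3: F_3 = 10^(8.35/10) = 6.839, G_3 = 10^(−6.92/10) = 0.2032
  Stage 4: F_4 = 10^(3.62/10) = 2.301, G_4 = 10^(11.8/10) = 15.14
Friis cascade:
  F = 2.427 + (1.368 − 1)/0.4121 + (6.839 − 1)/8.035 + (2.301 − 1)/1.633 = 4.843
NF = 10 log₁₀(4.843) = 6.85 dB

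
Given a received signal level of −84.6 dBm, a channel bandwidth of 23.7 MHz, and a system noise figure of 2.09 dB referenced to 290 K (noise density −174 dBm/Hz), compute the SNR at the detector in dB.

13.6 dB

Noise floor: N = −174 + 10 log₁₀(B) + NF
10 log₁₀(2.37×10⁷) = 73.75 dB
N = −174 + 73.75 + 2.09 = −98.16 dBm
SNR = P_sig − N = −84.6 − (−98.16) = 13.56 dB → 13.6 dB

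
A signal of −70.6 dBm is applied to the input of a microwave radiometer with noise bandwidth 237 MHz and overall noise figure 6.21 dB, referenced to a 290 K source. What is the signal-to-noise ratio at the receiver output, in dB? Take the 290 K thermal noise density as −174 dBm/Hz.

Noise floor: N = −174 + 10 log₁₀(B) + NF
10 log₁₀(2.37×10⁸) = 83.75 dB
N = −174 + 83.75 + 6.21 = −84.04 dBm
SNR = P_sig − N = −70.6 − (−84.04) = 13.44 dB → 13.4 dB

13.4 dB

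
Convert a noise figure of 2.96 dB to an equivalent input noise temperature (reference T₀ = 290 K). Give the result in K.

F = 10^(2.96/10) = 1.97697
T_e = (F − 1)·T₀ = (1.97697 − 1) × 290 = 283 K

283 K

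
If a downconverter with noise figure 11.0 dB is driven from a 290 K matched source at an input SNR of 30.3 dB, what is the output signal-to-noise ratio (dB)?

By definition F = SNR_in/SNR_out, so in dB: SNR_out = SNR_in − NF
SNR_out = 30.3 − 11.0 = 19.3 dB

19.3 dB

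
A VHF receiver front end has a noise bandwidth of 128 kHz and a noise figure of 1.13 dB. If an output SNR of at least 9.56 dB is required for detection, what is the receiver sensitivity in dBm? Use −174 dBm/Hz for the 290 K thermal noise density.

−112.2 dBm

Sensitivity = −174 + 10 log₁₀(B) + NF + SNR_min
= −174 + 51.07 + 1.13 + 9.56
= −112.24 dBm → −112.2 dBm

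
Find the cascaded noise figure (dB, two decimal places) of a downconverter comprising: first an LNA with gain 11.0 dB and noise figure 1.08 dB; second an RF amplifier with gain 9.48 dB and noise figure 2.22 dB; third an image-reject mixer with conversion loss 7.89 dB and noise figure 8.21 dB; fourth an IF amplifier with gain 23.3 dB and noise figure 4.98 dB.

Convert to linear (a loss of L dB is a gain of −L dB): F_i = 10^(NF_i/10), G_i = 10^(G_i,dB/10)
  Stage 1: F_1 = 10^(1.08/10) = 1.282, G_1 = 10^(11.0/10) = 12.59
  Stage 2: F_2 = 10^(2.22/10) = 1.667, G_2 = 10^(9.48/10) = 8.872
  Stage 3: F_3 = 10^(8.21/10) = 6.622, G_3 = 10^(−7.89/10) = 0.1626
  Stage 4: F_4 = 10^(4.98/10) = 3.148, G_4 = 10^(23.3/10) = 213.8
Friis cascade:
  F = 1.282 + (1.667 − 1)/12.59 + (6.622 − 1)/111.7 + (3.148 − 1)/18.16 = 1.504
NF = 10 log₁₀(1.504) = 1.77 dB

1.77 dB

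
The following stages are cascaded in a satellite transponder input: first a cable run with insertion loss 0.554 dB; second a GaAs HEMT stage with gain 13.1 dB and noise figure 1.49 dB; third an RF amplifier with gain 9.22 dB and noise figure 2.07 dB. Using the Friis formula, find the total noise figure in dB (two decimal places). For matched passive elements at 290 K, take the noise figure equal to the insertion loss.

2.14 dB

Convert to linear (a loss of L dB is a gain of −L dB): F_i = 10^(NF_i/10), G_i = 10^(G_i,dB/10)
  Stage 1: F_1 = 10^(0.554/10) = 1.136, G_1 = 10^(−0.554/10) = 0.8802
  Stage 2: F_2 = 10^(1.49/10) = 1.409, G_2 = 10^(13.1/10) = 20.42
  Stage 3: F_3 = 10^(2.07/10) = 1.611, G_3 = 10^(9.22/10) = 8.356
Friis cascade:
  F = 1.136 + (1.409 − 1)/0.8802 + (1.611 − 1)/17.97 = 1.635
NF = 10 log₁₀(1.635) = 2.14 dB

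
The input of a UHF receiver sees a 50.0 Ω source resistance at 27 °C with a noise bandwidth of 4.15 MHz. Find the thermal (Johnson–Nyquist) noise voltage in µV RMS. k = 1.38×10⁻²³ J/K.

1.85 µV

T = 27 °C + 273.15 = 300.15 K
V_n = √(4kTRB)
4kTRB = 4 × 1.38×10⁻²³ × 300.15 × 5.00×10¹ × 4.15×10⁶ = 3.44×10⁻¹² V²
V_n = √(3.44×10⁻¹²) = 1.85×10⁻⁶ V = 1.85 µV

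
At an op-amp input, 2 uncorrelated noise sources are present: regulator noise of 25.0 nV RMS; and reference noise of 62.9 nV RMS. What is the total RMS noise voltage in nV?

Uncorrelated sources add in power (mean-square): V_tot = √(ΣV_i²)
V_tot = √[(2.50×10⁻⁸)² + (6.29×10⁻⁸)²] = 6.77×10⁻⁸ V = 67.7 nV

67.7 nV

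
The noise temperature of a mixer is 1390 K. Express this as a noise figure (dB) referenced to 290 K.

F = 1 + T_e/T₀ = 1 + 1390/290 = 5.7931
NF = 10 log₁₀(5.7931) = 7.63 dB

7.63 dB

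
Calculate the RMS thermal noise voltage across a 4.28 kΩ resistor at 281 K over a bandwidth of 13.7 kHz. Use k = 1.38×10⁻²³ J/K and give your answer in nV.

V_n = √(4kTRB)
4kTRB = 4 × 1.38×10⁻²³ × 281 × 4.28×10³ × 1.37×10⁴ = 9.10×10⁻¹³ V²
V_n = √(9.10×10⁻¹³) = 9.54×10⁻⁷ V = 954 nV

954 nV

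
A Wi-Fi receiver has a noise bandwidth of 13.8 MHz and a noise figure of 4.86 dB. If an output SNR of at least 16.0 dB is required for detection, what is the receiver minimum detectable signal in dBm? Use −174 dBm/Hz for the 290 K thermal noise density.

Sensitivity = −174 + 10 log₁₀(B) + NF + SNR_min
= −174 + 71.4 + 4.86 + 16.0
= −81.74 dBm → −81.7 dBm

−81.7 dBm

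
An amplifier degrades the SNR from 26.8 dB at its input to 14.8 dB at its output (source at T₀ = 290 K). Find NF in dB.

12.0 dB

NF (dB) = SNR_in(dB) − SNR_out(dB) when the source is at T₀
NF = 26.8 − 14.8 = 12.0 dB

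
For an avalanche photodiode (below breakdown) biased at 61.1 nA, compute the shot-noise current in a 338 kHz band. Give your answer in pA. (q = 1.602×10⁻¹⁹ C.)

I_n = √(2qI·B)
2qI·B = 2 × 1.602×10⁻¹⁹ × 6.11×10⁻⁸ × 3.38×10⁵ = 6.62×10⁻²¹ A²
I_n = √(6.62×10⁻²¹) = 8.13×10⁻¹¹ A = 81.3 pA

81.3 pA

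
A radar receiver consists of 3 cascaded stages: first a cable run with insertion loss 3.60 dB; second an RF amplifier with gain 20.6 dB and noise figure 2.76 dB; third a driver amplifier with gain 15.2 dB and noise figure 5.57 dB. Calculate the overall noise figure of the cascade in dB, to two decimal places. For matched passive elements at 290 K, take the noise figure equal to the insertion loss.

6.41 dB

Convert to linear (a loss of L dB is a gain of −L dB): F_i = 10^(NF_i/10), G_i = 10^(G_i,dB/10)
  Stage 1: F_1 = 10^(3.60/10) = 2.291, G_1 = 10^(−3.60/10) = 0.4365
  Stage 2: F_2 = 10^(2.76/10) = 1.888, G_2 = 10^(20.6/10) = 114.8
  Stage 3: F_3 = 10^(5.57/10) = 3.606, G_3 = 10^(15.2/10) = 33.11
Friis cascade:
  F = 2.291 + (1.888 − 1)/0.4365 + (3.606 − 1)/50.12 = 4.377
NF = 10 log₁₀(4.377) = 6.41 dB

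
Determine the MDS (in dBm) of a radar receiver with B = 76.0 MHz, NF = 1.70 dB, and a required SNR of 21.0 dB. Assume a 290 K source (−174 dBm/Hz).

Sensitivity = −174 + 10 log₁₀(B) + NF + SNR_min
= −174 + 78.81 + 1.70 + 21.0
= −72.49 dBm → −72.5 dBm

−72.5 dBm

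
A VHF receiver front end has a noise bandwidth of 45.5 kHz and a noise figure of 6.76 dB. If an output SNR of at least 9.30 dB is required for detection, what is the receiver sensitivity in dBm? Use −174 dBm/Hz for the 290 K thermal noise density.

Sensitivity = −174 + 10 log₁₀(B) + NF + SNR_min
= −174 + 46.58 + 6.76 + 9.30
= −111.36 dBm → −111.4 dBm

−111.4 dBm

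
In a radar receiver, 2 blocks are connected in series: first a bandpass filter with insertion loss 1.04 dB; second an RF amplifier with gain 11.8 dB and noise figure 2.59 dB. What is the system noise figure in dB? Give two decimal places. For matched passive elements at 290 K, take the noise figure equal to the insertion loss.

Convert to linear (a loss of L dB is a gain of −L dB): F_i = 10^(NF_i/10), G_i = 10^(G_i,dB/10)
  Stage 1: F_1 = 10^(1.04/10) = 1.271, G_1 = 10^(−1.04/10) = 0.7870
  Stage 2: F_2 = 10^(2.59/10) = 1.816, G_2 = 10^(11.8/10) = 15.14
Friis cascade:
  F = 1.271 + (1.816 − 1)/0.7870 = 2.307
NF = 10 log₁₀(2.307) = 3.63 dB

3.63 dB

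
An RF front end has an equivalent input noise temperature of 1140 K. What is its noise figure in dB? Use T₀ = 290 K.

F = 1 + T_e/T₀ = 1 + 1140/290 = 4.93103
NF = 10 log₁₀(4.93103) = 6.93 dB

6.93 dB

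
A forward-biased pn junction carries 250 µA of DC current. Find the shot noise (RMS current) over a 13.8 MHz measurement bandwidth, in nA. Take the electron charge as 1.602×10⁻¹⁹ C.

33.2 nA

I_n = √(2qI·B)
2qI·B = 2 × 1.602×10⁻¹⁹ × 2.50×10⁻⁴ × 1.38×10⁷ = 1.11×10⁻¹⁵ A²
I_n = √(1.11×10⁻¹⁵) = 3.32×10⁻⁸ A = 33.2 nA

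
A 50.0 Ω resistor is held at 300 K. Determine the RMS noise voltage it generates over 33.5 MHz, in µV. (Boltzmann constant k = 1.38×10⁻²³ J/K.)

V_n = √(4kTRB)
4kTRB = 4 × 1.38×10⁻²³ × 300 × 5.00×10¹ × 3.35×10⁷ = 2.77×10⁻¹¹ V²
V_n = √(2.77×10⁻¹¹) = 5.27×10⁻⁶ V = 5.27 µV

5.27 µV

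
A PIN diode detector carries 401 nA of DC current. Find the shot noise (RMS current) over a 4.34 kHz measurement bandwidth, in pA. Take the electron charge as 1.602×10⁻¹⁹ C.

23.6 pA

I_n = √(2qI·B)
2qI·B = 2 × 1.602×10⁻¹⁹ × 4.01×10⁻⁷ × 4.34×10³ = 5.58×10⁻²² A²
I_n = √(5.58×10⁻²²) = 2.36×10⁻¹¹ A = 23.6 pA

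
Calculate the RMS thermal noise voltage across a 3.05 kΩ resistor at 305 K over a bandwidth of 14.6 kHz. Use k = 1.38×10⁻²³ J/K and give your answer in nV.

V_n = √(4kTRB)
4kTRB = 4 × 1.38×10⁻²³ × 305 × 3.05×10³ × 1.46×10⁴ = 7.50×10⁻¹³ V²
V_n = √(7.50×10⁻¹³) = 8.66×10⁻⁷ V = 866 nV

866 nV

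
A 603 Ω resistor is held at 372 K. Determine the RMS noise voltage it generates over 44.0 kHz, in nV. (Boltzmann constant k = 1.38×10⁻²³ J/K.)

738 nV

V_n = √(4kTRB)
4kTRB = 4 × 1.38×10⁻²³ × 372 × 6.03×10² × 4.40×10⁴ = 5.45×10⁻¹³ V²
V_n = √(5.45×10⁻¹³) = 7.38×10⁻⁷ V = 738 nV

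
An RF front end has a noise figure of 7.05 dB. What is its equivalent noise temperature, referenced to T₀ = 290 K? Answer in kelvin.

F = 10^(7.05/10) = 5.06991
T_e = (F − 1)·T₀ = (5.06991 − 1) × 290 = 1180 K

1180 K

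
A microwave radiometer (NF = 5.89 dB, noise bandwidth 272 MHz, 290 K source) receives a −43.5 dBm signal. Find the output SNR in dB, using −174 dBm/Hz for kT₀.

Noise floor: N = −174 + 10 log₁₀(B) + NF
10 log₁₀(2.72×10⁸) = 84.35 dB
N = −174 + 84.35 + 5.89 = −83.76 dBm
SNR = P_sig − N = −43.5 − (−83.76) = 40.26 dB → 40.3 dB

40.3 dB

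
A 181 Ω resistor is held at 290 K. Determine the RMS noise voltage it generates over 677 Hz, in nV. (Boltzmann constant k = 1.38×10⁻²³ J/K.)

V_n = √(4kTRB)
4kTRB = 4 × 1.38×10⁻²³ × 290 × 1.81×10² × 6.77×10² = 1.96×10⁻¹⁵ V²
V_n = √(1.96×10⁻¹⁵) = 4.43×10⁻⁸ V = 44.3 nV

44.3 nV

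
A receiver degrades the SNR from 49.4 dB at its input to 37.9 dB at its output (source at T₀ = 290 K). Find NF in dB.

11.5 dB

NF (dB) = SNR_in(dB) − SNR_out(dB) when the source is at T₀
NF = 49.4 − 37.9 = 11.5 dB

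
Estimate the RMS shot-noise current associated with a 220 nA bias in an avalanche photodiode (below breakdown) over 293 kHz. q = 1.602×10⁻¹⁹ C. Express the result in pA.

144 pA

I_n = √(2qI·B)
2qI·B = 2 × 1.602×10⁻¹⁹ × 2.20×10⁻⁷ × 2.93×10⁵ = 2.07×10⁻²⁰ A²
I_n = √(2.07×10⁻²⁰) = 1.44×10⁻¹⁰ A = 144 pA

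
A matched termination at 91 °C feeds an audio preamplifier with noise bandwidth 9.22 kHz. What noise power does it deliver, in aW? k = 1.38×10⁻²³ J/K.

46.3 aW

T = 91 °C + 273.15 = 364.15 K
P_n = kTB = 1.38×10⁻²³ × 364.15 × 9.22×10³ = 4.63×10⁻¹⁷ W = 46.3 aW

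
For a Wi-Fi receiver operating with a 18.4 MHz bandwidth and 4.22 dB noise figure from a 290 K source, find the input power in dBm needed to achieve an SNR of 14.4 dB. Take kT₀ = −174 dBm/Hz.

−82.7 dBm

Sensitivity = −174 + 10 log₁₀(B) + NF + SNR_min
= −174 + 72.65 + 4.22 + 14.4
= −82.73 dBm → −82.7 dBm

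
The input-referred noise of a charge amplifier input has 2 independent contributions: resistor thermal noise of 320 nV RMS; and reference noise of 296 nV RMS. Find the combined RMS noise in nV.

436 nV

Uncorrelated sources add in power (mean-square): V_tot = √(ΣV_i²)
V_tot = √[(3.20×10⁻⁷)² + (2.96×10⁻⁷)²] = 4.36×10⁻⁷ V = 436 nV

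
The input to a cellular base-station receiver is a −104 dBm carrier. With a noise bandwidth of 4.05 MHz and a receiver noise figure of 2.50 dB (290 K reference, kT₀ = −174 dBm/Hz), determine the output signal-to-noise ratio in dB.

Noise floor: N = −174 + 10 log₁₀(B) + NF
10 log₁₀(4.05×10⁶) = 66.07 dB
N = −174 + 66.07 + 2.50 = −105.43 dBm
SNR = P_sig − N = −104 − (−105.43) = 1.43 dB → 1.4 dB

1.4 dB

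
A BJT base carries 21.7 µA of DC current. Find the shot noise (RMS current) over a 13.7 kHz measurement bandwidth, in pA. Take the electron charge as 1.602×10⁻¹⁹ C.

I_n = √(2qI·B)
2qI·B = 2 × 1.602×10⁻¹⁹ × 2.17×10⁻⁵ × 1.37×10⁴ = 9.53×10⁻²⁰ A²
I_n = √(9.53×10⁻²⁰) = 3.09×10⁻¹⁰ A = 309 pA

309 pA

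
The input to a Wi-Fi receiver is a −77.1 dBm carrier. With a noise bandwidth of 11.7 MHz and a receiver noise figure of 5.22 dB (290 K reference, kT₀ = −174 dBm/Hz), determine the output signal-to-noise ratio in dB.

21.0 dB

Noise floor: N = −174 + 10 log₁₀(B) + NF
10 log₁₀(1.17×10⁷) = 70.68 dB
N = −174 + 70.68 + 5.22 = −98.10 dBm
SNR = P_sig − N = −77.1 − (−98.10) = 21.00 dB → 21.0 dB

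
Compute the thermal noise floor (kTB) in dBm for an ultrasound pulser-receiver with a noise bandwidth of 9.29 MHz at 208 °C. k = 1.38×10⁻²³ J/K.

T = 208 °C + 273.15 = 481.15 K
P_n = kTB = 1.38×10⁻²³ × 481.15 × 9.29×10⁶ = 6.17×10⁻¹⁴ W
In dBm: 10 log₁₀(6.17×10⁻¹⁴ / 10⁻³) = −102.1 dBm

−102.1 dBm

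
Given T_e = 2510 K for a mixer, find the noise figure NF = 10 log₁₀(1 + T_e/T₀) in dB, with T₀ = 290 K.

9.85 dB

F = 1 + T_e/T₀ = 1 + 2510/290 = 9.65517
NF = 10 log₁₀(9.65517) = 9.85 dB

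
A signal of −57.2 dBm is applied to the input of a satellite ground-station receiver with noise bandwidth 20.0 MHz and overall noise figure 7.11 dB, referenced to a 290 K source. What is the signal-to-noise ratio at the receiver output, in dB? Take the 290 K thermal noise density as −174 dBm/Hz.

Noise floor: N = −174 + 10 log₁₀(B) + NF
10 log₁₀(2.00×10⁷) = 73.01 dB
N = −174 + 73.01 + 7.11 = −93.88 dBm
SNR = P_sig − N = −57.2 − (−93.88) = 36.68 dB → 36.7 dB

36.7 dB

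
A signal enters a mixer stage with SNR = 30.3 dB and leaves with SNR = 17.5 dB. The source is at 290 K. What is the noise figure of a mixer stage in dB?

12.8 dB

NF (dB) = SNR_in(dB) − SNR_out(dB) when the source is at T₀
NF = 30.3 − 17.5 = 12.8 dB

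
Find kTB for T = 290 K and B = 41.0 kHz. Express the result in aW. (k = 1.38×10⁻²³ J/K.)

P_n = kTB = 1.38×10⁻²³ × 290 × 4.10×10⁴ = 1.64×10⁻¹⁶ W = 164 aW

164 aW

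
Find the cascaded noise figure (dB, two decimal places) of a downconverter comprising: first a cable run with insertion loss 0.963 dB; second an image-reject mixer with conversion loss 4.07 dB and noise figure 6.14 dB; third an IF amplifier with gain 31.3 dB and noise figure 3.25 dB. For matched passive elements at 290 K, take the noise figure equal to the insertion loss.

Convert to linear (a loss of L dB is a gain of −L dB): F_i = 10^(NF_i/10), G_i = 10^(G_i,dB/10)
  Stage 1: F_1 = 10^(0.963/10) = 1.248, G_1 = 10^(−0.963/10) = 0.8011
  Stage 2: F_2 = 10^(6.14/10) = 4.111, G_2 = 10^(−4.07/10) = 0.3917
  Stage 3: F_3 = 10^(3.25/10) = 2.113, G_3 = 10^(31.3/10) = 1349
Friis cascade:
  F = 1.248 + (4.111 − 1)/0.8011 + (2.113 − 1)/0.3138 = 8.680
NF = 10 log₁₀(8.680) = 9.39 dB

9.39 dB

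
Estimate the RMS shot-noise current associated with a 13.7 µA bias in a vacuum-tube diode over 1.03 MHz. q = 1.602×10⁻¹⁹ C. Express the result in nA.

I_n = √(2qI·B)
2qI·B = 2 × 1.602×10⁻¹⁹ × 1.37×10⁻⁵ × 1.03×10⁶ = 4.52×10⁻¹⁸ A²
I_n = √(4.52×10⁻¹⁸) = 2.13×10⁻⁹ A = 2.13 nA

2.13 nA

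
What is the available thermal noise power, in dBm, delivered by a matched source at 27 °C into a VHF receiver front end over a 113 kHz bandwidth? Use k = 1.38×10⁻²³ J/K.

−123.3 dBm

T = 27 °C + 273.15 = 300.15 K
P_n = kTB = 1.38×10⁻²³ × 300.15 × 1.13×10⁵ = 4.68×10⁻¹⁶ W
In dBm: 10 log₁₀(4.68×10⁻¹⁶ / 10⁻³) = −123.3 dBm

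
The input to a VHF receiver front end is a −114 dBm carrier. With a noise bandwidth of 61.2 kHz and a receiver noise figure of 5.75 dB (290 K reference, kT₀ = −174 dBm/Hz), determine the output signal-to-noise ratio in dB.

Noise floor: N = −174 + 10 log₁₀(B) + NF
10 log₁₀(6.12×10⁴) = 47.87 dB
N = −174 + 47.87 + 5.75 = −120.38 dBm
SNR = P_sig − N = −114 − (−120.38) = 6.38 dB → 6.4 dB

6.4 dB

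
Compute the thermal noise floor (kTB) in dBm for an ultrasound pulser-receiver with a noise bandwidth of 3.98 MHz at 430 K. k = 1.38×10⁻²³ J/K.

P_n = kTB = 1.38×10⁻²³ × 430 × 3.98×10⁶ = 2.36×10⁻¹⁴ W
In dBm: 10 log₁₀(2.36×10⁻¹⁴ / 10⁻³) = −106.3 dBm

−106.3 dBm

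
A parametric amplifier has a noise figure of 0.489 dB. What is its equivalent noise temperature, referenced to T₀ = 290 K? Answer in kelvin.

F = 10^(0.489/10) = 1.11918
T_e = (F − 1)·T₀ = (1.11918 − 1) × 290 = 34.6 K

34.6 K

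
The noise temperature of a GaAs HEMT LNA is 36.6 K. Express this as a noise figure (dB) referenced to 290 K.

0.516 dB

F = 1 + T_e/T₀ = 1 + 36.6/290 = 1.12621
NF = 10 log₁₀(1.12621) = 0.516 dB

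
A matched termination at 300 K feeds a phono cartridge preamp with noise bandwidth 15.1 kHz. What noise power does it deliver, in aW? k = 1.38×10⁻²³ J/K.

P_n = kTB = 1.38×10⁻²³ × 300 × 1.51×10⁴ = 6.25×10⁻¹⁷ W = 62.5 aW

62.5 aW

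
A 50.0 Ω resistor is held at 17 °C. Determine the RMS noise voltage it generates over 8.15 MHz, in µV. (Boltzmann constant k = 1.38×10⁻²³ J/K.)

2.55 µV

T = 17 °C + 273.15 = 290.15 K
V_n = √(4kTRB)
4kTRB = 4 × 1.38×10⁻²³ × 290.15 × 5.00×10¹ × 8.15×10⁶ = 6.53×10⁻¹² V²
V_n = √(6.53×10⁻¹²) = 2.55×10⁻⁶ V = 2.55 µV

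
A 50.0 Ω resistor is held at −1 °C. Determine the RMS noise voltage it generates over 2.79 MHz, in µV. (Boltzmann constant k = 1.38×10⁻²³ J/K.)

T = −1 °C + 273.15 = 272.15 K
V_n = √(4kTRB)
4kTRB = 4 × 1.38×10⁻²³ × 272.15 × 5.00×10¹ × 2.79×10⁶ = 2.10×10⁻¹² V²
V_n = √(2.10×10⁻¹²) = 1.45×10⁻⁶ V = 1.45 µV

1.45 µV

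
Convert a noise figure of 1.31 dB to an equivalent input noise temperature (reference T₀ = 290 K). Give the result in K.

102 K

F = 10^(1.31/10) = 1.35207
T_e = (F − 1)·T₀ = (1.35207 − 1) × 290 = 102 K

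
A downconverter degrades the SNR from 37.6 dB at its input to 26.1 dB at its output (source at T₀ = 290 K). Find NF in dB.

11.5 dB

NF (dB) = SNR_in(dB) − SNR_out(dB) when the source is at T₀
NF = 37.6 − 26.1 = 11.5 dB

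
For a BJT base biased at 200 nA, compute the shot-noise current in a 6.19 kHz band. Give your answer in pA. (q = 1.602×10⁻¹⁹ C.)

I_n = √(2qI·B)
2qI·B = 2 × 1.602×10⁻¹⁹ × 2.00×10⁻⁷ × 6.19×10³ = 3.97×10⁻²² A²
I_n = √(3.97×10⁻²²) = 1.99×10⁻¹¹ A = 19.9 pA

19.9 pA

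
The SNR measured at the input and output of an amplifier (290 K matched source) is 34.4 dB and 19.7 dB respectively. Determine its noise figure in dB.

NF (dB) = SNR_in(dB) − SNR_out(dB) when the source is at T₀
NF = 34.4 − 19.7 = 14.7 dB

14.7 dB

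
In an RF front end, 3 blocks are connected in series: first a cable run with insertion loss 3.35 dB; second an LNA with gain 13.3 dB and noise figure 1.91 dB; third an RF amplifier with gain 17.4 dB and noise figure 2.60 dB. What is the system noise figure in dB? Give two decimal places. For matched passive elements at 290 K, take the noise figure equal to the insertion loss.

5.37 dB

Convert to linear (a loss of L dB is a gain of −L dB): F_i = 10^(NF_i/10), G_i = 10^(G_i,dB/10)
  Stage 1: F_1 = 10^(3.35/10) = 2.163, G_1 = 10^(−3.35/10) = 0.4624
  Stage 2: F_2 = 10^(1.91/10) = 1.552, G_2 = 10^(13.3/10) = 21.38
  Stage 3: F_3 = 10^(2.60/10) = 1.820, G_3 = 10^(17.4/10) = 54.95
Friis cascade:
  F = 2.163 + (1.552 − 1)/0.4624 + (1.820 − 1)/9.886 = 3.440
NF = 10 log₁₀(3.440) = 5.37 dB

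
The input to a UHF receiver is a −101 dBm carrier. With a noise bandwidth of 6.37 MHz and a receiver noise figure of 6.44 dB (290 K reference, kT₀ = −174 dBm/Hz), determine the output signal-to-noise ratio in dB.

−1.5 dB

Noise floor: N = −174 + 10 log₁₀(B) + NF
10 log₁₀(6.37×10⁶) = 68.04 dB
N = −174 + 68.04 + 6.44 = −99.52 dBm
SNR = P_sig − N = −101 − (−99.52) = −1.48 dB → −1.5 dB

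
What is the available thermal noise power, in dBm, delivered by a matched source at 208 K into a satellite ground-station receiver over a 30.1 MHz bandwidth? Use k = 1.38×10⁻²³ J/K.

P_n = kTB = 1.38×10⁻²³ × 208 × 3.01×10⁷ = 8.64×10⁻¹⁴ W
In dBm: 10 log₁₀(8.64×10⁻¹⁴ / 10⁻³) = −100.6 dBm

−100.6 dBm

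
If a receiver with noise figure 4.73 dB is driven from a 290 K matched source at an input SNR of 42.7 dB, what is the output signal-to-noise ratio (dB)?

37.97 dB

By definition F = SNR_in/SNR_out, so in dB: SNR_out = SNR_in − NF
SNR_out = 42.7 − 4.73 = 37.97 dB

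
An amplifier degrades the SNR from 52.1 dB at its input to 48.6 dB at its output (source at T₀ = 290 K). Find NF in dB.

NF (dB) = SNR_in(dB) − SNR_out(dB) when the source is at T₀
NF = 52.1 − 48.6 = 3.5 dB

3.5 dB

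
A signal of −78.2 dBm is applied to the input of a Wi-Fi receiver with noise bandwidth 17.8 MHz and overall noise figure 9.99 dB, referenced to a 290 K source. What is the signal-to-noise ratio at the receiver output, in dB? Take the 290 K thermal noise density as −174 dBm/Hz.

13.3 dB

Noise floor: N = −174 + 10 log₁₀(B) + NF
10 log₁₀(1.78×10⁷) = 72.5 dB
N = −174 + 72.5 + 9.99 = −91.51 dBm
SNR = P_sig − N = −78.2 − (−91.51) = 13.31 dB → 13.3 dB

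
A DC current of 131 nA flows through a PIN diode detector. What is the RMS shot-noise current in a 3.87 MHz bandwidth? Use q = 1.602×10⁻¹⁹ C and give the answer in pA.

I_n = √(2qI·B)
2qI·B = 2 × 1.602×10⁻¹⁹ × 1.31×10⁻⁷ × 3.87×10⁶ = 1.62×10⁻¹⁹ A²
I_n = √(1.62×10⁻¹⁹) = 4.03×10⁻¹⁰ A = 403 pA

403 pA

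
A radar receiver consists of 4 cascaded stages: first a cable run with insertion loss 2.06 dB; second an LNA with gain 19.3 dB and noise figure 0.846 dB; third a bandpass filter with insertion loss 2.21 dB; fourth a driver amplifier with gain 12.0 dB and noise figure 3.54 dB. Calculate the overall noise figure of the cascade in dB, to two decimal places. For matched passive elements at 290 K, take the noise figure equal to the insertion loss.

3.02 dB

Convert to linear (a loss of L dB is a gain of −L dB): F_i = 10^(NF_i/10), G_i = 10^(G_i,dB/10)
  Stage 1: F_1 = 10^(2.06/10) = 1.607, G_1 = 10^(−2.06/10) = 0.6223
  Stage 2: F_2 = 10^(0.846/10) = 1.215, G_2 = 10^(19.3/10) = 85.11
  Stage 3: F_3 = 10^(2.21/10) = 1.663, G_3 = 10^(−2.21/10) = 0.6012
  Stage 4: F_4 = 10^(3.54/10) = 2.259, G_4 = 10^(12.0/10) = 15.85
Friis cascade:
  F = 1.607 + (1.215 − 1)/0.6223 + (1.663 − 1)/52.97 + (2.259 − 1)/31.84 = 2.005
NF = 10 log₁₀(2.005) = 3.02 dB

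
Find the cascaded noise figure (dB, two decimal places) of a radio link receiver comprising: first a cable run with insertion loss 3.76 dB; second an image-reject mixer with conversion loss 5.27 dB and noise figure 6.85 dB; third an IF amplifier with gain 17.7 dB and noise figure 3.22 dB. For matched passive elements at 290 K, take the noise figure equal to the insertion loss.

13.07 dB

Convert to linear (a loss of L dB is a gain of −L dB): F_i = 10^(NF_i/10), G_i = 10^(G_i,dB/10)
  Stage 1: F_1 = 10^(3.76/10) = 2.377, G_1 = 10^(−3.76/10) = 0.4207
  Stage 2: F_2 = 10^(6.85/10) = 4.842, G_2 = 10^(−5.27/10) = 0.2972
  Stage 3: F_3 = 10^(3.22/10) = 2.099, G_3 = 10^(17.7/10) = 58.88
Friis cascade:
  F = 2.377 + (4.842 − 1)/0.4207 + (2.099 − 1)/0.1250 = 20.30
NF = 10 log₁₀(20.30) = 13.07 dB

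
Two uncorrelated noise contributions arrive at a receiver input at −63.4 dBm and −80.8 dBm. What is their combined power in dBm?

−63.3 dBm

Convert to linear, add, convert back:
P₁ = 4.57×10⁻¹⁰ W, P₂ = 8.32×10⁻¹² W
P_tot = 4.65×10⁻¹⁰ W → 10 log₁₀(P_tot / 10⁻³) = −63.3 dBm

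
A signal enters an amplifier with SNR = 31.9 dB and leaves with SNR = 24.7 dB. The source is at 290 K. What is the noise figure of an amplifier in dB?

7.2 dB

NF (dB) = SNR_in(dB) − SNR_out(dB) when the source is at T₀
NF = 31.9 − 24.7 = 7.2 dB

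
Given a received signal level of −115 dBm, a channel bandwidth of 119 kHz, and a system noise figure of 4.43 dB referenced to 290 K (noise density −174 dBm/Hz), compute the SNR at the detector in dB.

3.8 dB

Noise floor: N = −174 + 10 log₁₀(B) + NF
10 log₁₀(1.19×10⁵) = 50.76 dB
N = −174 + 50.76 + 4.43 = −118.81 dBm
SNR = P_sig − N = −115 − (−118.81) = 3.81 dB → 3.8 dB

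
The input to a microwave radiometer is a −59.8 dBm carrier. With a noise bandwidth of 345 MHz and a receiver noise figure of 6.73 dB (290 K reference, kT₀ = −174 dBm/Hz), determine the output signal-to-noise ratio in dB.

Noise floor: N = −174 + 10 log₁₀(B) + NF
10 log₁₀(3.45×10⁸) = 85.38 dB
N = −174 + 85.38 + 6.73 = −81.89 dBm
SNR = P_sig − N = −59.8 − (−81.89) = 22.09 dB → 22.1 dB

22.1 dB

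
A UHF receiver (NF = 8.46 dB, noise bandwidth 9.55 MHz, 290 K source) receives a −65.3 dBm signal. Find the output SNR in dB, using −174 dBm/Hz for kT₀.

Noise floor: N = −174 + 10 log₁₀(B) + NF
10 log₁₀(9.55×10⁶) = 69.8 dB
N = −174 + 69.8 + 8.46 = −95.74 dBm
SNR = P_sig − N = −65.3 − (−95.74) = 30.44 dB → 30.4 dB

30.4 dB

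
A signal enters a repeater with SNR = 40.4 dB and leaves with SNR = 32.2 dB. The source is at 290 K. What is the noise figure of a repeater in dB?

8.2 dB

NF (dB) = SNR_in(dB) − SNR_out(dB) when the source is at T₀
NF = 40.4 − 32.2 = 8.2 dB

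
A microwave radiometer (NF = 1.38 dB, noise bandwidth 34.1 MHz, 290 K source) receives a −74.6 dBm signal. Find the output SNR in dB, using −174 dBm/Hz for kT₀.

22.7 dB

Noise floor: N = −174 + 10 log₁₀(B) + NF
10 log₁₀(3.41×10⁷) = 75.33 dB
N = −174 + 75.33 + 1.38 = −97.29 dBm
SNR = P_sig − N = −74.6 − (−97.29) = 22.69 dB → 22.7 dB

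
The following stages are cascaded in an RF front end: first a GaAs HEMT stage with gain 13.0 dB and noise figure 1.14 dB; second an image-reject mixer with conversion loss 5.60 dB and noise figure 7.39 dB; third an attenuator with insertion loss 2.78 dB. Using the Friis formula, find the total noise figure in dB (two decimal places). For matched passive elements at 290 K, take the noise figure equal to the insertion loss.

2.27 dB

Convert to linear (a loss of L dB is a gain of −L dB): F_i = 10^(NF_i/10), G_i = 10^(G_i,dB/10)
  Stage 1: F_1 = 10^(1.14/10) = 1.300, G_1 = 10^(13.0/10) = 19.95
  Stage 2: F_2 = 10^(7.39/10) = 5.483, G_2 = 10^(−5.60/10) = 0.2754
  Stage 3: F_3 = 10^(2.78/10) = 1.897, G_3 = 10^(−2.78/10) = 0.5272
Friis cascade:
  F = 1.300 + (5.483 − 1)/19.95 + (1.897 − 1)/5.495 = 1.688
NF = 10 log₁₀(1.688) = 2.27 dB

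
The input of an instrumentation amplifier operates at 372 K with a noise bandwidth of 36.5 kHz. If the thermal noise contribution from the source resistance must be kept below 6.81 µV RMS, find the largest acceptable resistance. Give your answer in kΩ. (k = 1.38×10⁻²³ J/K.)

61.9 kΩ

Johnson–Nyquist: V_n = √(4kTRB) ⇒ R = V_n² / (4kTB)
4kTB = 4 × 1.38×10⁻²³ × 372 × 3.65×10⁴ = 7.50×10⁻¹⁶
R = (6.81×10⁻⁶)² / 7.50×10⁻¹⁶ = 6.19×10⁴ Ω = 61.9 kΩ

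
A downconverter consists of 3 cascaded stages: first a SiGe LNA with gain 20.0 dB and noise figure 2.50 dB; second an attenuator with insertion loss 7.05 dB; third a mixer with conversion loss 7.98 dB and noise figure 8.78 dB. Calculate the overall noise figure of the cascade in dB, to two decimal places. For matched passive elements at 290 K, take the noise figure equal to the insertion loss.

Convert to linear (a loss of L dB is a gain of −L dB): F_i = 10^(NF_i/10), G_i = 10^(G_i,dB/10)
  Stage 1: F_1 = 10^(2.50/10) = 1.778, G_1 = 10^(20.0/10) = 100.0
  Stage 2: F_2 = 10^(7.05/10) = 5.070, G_2 = 10^(−7.05/10) = 0.1972
  Stage 3: F_3 = 10^(8.78/10) = 7.551, G_3 = 10^(−7.98/10) = 0.1592
Friis cascade:
  F = 1.778 + (5.070 − 1)/100.0 + (7.551 − 1)/19.72 = 2.151
NF = 10 log₁₀(2.151) = 3.33 dB

3.33 dB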